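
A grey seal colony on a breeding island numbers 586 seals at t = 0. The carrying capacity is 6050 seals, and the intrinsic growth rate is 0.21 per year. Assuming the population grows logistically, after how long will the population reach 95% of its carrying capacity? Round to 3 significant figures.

24.7 years

A = (K − N₀)/N₀ = (6050 − 586)/586 = 9.3242.
Solve 6050/(1 + 9.3242·e^(−0.21t)) = 5747.5: 1 + 9.3242·e^(−0.21t) = 1.0526, so e^(−0.21t) = 0.0056446.
−0.21·t = ln(0.0056446) = -5.1771, so t = 5.1771/0.21 = 24.653.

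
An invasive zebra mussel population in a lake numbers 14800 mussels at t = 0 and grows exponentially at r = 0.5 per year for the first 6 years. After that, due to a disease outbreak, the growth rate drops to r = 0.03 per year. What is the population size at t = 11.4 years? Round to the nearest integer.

Phase 1: N(6) = 14800·e^(0.5×6) = 14800·e^3 = 297266.
Phase 2 runs for 11.4 − 6 = 5.4 years at r = 0.03.
N(11.4) = 297266·e^(0.03×5.4) = 297266·e^0.162 = 349543.

349543 mussels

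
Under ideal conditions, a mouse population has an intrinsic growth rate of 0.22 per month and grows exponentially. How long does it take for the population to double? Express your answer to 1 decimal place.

Doubling time t_d = ln(2)/r = 0.6931/0.22 = 3.1507.

3.2 months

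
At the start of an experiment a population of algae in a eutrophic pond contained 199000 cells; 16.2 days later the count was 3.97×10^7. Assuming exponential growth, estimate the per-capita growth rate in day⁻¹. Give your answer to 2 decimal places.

0.33 per day

From N(t) = N₀·e^(rt): e^(r·16.2) = 3.97×10^7/199000 = 199.5.
r·16.2 = ln(199.5) = 5.2958, so r = 5.2958/16.2 = 0.3269.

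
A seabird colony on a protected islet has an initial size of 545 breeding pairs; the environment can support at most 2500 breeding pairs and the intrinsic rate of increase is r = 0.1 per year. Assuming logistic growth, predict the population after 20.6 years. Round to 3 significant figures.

1720 breeding pairs

A = (K − N₀)/N₀ = (2500 − 545)/545 = 3.5872.
N(t) = K/(1 + A·e^(−rt)) = 2500/(1 + 3.5872×e^(−0.1×20.6)).
e^(−2.06) = 0.12745; denominator = 1 + 3.5872×0.12745 = 1.4572.
N = 2500/1.4572 = 1715.62.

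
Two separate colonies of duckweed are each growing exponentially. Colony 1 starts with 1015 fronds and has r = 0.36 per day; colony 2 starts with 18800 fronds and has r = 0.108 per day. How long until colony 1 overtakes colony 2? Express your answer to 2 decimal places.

11.58 days

Set 1015·e^(0.36t) = 18800·e^(0.108t).
e^((0.36 − 0.108)t) = 18800/1015 → e^(0.252·t) = 18.522.
0.252·t = ln(18.522) = 2.919, so t = 2.919/0.252 = 11.583.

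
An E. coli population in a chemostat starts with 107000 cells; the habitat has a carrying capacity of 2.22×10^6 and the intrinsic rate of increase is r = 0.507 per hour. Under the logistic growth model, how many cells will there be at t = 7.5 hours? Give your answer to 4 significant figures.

1541000 cells

A = (K − N₀)/N₀ = (2.22×10^6 − 107000)/107000 = 19.748.
N(t) = K/(1 + A·e^(−rt)) = 2.22×10^6/(1 + 19.748×e^(−0.507×7.5)).
e^(−3.803) = 0.022315; denominator = 1 + 19.748×0.022315 = 1.4407.
N = 2.22×10^6/1.4407 = 1.540952×10^6.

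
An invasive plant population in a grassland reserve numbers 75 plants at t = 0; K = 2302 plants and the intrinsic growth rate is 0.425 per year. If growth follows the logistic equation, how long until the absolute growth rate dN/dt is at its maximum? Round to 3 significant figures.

Logistic growth is fastest at N = K/2 = 1151.
A = (K − N₀)/N₀ = 29.693. Set K/(1 + A·e^(−rt)) = K/2 → A·e^(−rt) = 1.
e^(−0.425t) = 1/29.693 = 0.0336776, so t = ln(29.693)/0.425 = 3.3909/0.425 = 7.9786.

7.98 years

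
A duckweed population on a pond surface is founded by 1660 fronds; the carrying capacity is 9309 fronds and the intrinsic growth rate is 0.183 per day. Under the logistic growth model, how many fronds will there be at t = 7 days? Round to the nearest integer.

A = (K − N₀)/N₀ = (9309 − 1660)/1660 = 4.6078.
N(t) = K/(1 + A·e^(−rt)) = 9309/(1 + 4.6078×e^(−0.183×7)).
e^(−1.281) = 0.27776; denominator = 1 + 4.6078×0.27776 = 2.2799.
N = 9309/2.2799 = 4083.13.

4083 fronds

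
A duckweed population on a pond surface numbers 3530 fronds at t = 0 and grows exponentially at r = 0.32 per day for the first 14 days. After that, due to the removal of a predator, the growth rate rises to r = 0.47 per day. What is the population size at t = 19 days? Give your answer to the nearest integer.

3265924 fronds

Phase 1: N(14) = 3530·e^(0.32×14) = 3530·e^4.48 = 311468.
Phase 2 runs for 19 − 14 = 5 days at r = 0.47.
N(19) = 311468·e^(0.47×5) = 311468·e^2.35 = 3.265924×10^6.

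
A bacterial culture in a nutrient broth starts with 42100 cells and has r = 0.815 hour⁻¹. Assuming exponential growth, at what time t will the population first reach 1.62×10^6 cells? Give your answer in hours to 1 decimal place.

4.5 hours

Set N₀·e^(rt) = 1.62×10^6: e^(0.815·t) = 1.62×10^6/42100 = 38.48.
0.815·t = ln(38.48) = 3.6501, so t = 3.6501/0.815 = 4.4787.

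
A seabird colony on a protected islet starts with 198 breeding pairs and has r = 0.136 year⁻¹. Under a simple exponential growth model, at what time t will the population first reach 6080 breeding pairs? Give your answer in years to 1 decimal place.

25.2 years

Set N₀·e^(rt) = 6080: e^(0.136·t) = 6080/198 = 30.707.
0.136·t = ln(30.707) = 3.4245, so t = 3.4245/0.136 = 25.18.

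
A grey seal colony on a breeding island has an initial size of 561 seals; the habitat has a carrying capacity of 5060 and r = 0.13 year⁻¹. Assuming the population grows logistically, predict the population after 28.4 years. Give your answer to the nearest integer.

4217 seals

A = (K − N₀)/N₀ = (5060 − 561)/561 = 8.0196.
N(t) = K/(1 + A·e^(−rt)) = 5060/(1 + 8.0196×e^(−0.13×28.4)).
e^(−3.692) = 0.024922; denominator = 1 + 8.0196×0.024922 = 1.1999.
N = 5060/1.1999 = 4217.14.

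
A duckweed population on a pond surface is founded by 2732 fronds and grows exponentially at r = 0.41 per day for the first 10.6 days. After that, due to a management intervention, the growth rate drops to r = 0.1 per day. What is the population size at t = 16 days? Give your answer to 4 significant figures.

361800 fronds

Phase 1: N(10.6) = 2732·e^(0.41×10.6) = 2732·e^4.346 = 210826.
Phase 2 runs for 16 − 10.6 = 5.4 days at r = 0.1.
N(16) = 210826·e^(0.1×5.4) = 210826·e^0.54 = 361779.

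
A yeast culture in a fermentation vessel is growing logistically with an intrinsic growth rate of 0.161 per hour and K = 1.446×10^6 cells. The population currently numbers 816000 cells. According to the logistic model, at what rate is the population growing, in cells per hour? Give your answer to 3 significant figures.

dN/dt = rN(1 − N/K) = 0.161 × 816000 × (1 − 816000/1.446×10^6).
1 − 816000/1.446×10^6 = 0.43568; dN/dt = 0.161 × 816000 × 0.43568 = 57239.

57200 cells per hour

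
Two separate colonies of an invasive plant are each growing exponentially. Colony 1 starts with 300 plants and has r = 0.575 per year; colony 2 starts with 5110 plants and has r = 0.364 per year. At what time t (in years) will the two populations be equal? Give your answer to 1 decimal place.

13.4 years

Set 300·e^(0.575t) = 5110·e^(0.364t).
e^((0.575 − 0.364)t) = 5110/300 → e^(0.211·t) = 17.033.
0.211·t = ln(17.033) = 2.8352, so t = 2.8352/0.211 = 13.437.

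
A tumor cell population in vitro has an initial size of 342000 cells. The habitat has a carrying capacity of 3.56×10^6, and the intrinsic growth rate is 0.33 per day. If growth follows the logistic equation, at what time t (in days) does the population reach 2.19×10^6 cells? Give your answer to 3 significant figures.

8.21 days

A = (K − N₀)/N₀ = (3.56×10^6 − 342000)/342000 = 9.4094.
Solve 3.56×10^6/(1 + 9.4094·e^(−0.33t)) = 2.19×10^6: 1 + 9.4094·e^(−0.33t) = 1.6256, so e^(−0.33t) = 0.0664839.
−0.33·t = ln(0.0664839) = -2.7108, so t = 2.7108/0.33 = 8.2145.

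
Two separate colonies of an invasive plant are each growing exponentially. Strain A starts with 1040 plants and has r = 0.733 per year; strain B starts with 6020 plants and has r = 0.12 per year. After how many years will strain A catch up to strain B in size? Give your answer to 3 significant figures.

Set 1040·e^(0.733t) = 6020·e^(0.12t).
e^((0.733 − 0.12)t) = 6020/1040 → e^(0.613·t) = 5.7885.
0.613·t = ln(5.7885) = 1.7559, so t = 1.7559/0.613 = 2.8644.

2.86 years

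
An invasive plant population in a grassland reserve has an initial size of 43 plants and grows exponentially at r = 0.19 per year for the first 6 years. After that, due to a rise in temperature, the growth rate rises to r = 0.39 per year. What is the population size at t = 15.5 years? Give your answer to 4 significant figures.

5465 plants

Phase 1: N(6) = 43·e^(0.19×6) = 43·e^1.14 = 134.451.
Phase 2 runs for 15.5 − 6 = 9.5 years at r = 0.39.
N(15.5) = 134.451·e^(0.39×9.5) = 134.451·e^3.705 = 5465.44.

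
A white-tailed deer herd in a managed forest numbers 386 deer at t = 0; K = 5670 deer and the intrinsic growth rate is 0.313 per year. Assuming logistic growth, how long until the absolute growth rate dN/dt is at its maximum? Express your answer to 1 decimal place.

8.4 years

Logistic growth is fastest at N = K/2 = 2835.
A = (K − N₀)/N₀ = 13.689. Set K/(1 + A·e^(−rt)) = K/2 → A·e^(−rt) = 1.
e^(−0.313t) = 1/13.689 = 0.0730507, so t = ln(13.689)/0.313 = 2.6166/0.313 = 8.3597.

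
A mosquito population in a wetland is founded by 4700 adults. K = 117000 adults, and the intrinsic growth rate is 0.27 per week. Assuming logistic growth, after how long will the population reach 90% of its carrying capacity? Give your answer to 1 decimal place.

A = (K − N₀)/N₀ = (117000 − 4700)/4700 = 23.894.
Solve 117000/(1 + 23.894·e^(−0.27t)) = 105300: 1 + 23.894·e^(−0.27t) = 1.1111, so e^(−0.27t) = 0.00465024.
−0.27·t = ln(0.00465024) = -5.3708, so t = 5.3708/0.27 = 19.892.

19.9 weeks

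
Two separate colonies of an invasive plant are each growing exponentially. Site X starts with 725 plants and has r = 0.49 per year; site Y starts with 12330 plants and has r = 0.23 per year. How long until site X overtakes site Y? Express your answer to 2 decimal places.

Set 725·e^(0.49t) = 12330·e^(0.23t).
e^((0.49 − 0.23)t) = 12330/725 → e^(0.26·t) = 17.007.
0.26·t = ln(17.007) = 2.8336, so t = 2.8336/0.26 = 10.899.

10.90 years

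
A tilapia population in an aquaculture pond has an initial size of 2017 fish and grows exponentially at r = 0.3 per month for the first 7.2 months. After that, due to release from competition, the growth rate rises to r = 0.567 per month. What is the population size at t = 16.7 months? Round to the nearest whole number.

3820403 fish

Phase 1: N(7.2) = 2017·e^(0.3×7.2) = 2017·e^2.16 = 17489.7.
Phase 2 runs for 16.7 − 7.2 = 9.5 months at r = 0.567.
N(16.7) = 17489.7·e^(0.567×9.5) = 17489.7·e^5.386 = 3.820403×10^6.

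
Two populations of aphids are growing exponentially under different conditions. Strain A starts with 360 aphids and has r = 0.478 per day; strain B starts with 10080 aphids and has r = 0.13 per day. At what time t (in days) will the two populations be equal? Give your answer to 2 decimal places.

Set 360·e^(0.478t) = 10080·e^(0.13t).
e^((0.478 − 0.13)t) = 10080/360 → e^(0.348·t) = 28.
0.348·t = ln(28) = 3.3322, so t = 3.3322/0.348 = 9.5753.

9.58 days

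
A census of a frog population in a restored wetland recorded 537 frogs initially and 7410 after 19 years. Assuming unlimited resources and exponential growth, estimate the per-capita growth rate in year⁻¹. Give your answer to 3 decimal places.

From N(t) = N₀·e^(rt): e^(r·19) = 7410/537 = 13.799.
r·19 = ln(13.799) = 2.6246, so r = 2.6246/19 = 0.13814.

0.138 per year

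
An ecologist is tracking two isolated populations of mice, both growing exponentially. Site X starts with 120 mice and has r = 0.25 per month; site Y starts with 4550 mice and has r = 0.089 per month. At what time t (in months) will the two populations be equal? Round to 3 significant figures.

22.6 months

Set 120·e^(0.25t) = 4550·e^(0.089t).
e^((0.25 − 0.089)t) = 4550/120 → e^(0.161·t) = 37.917.
0.161·t = ln(37.917) = 3.6354, so t = 3.6354/0.161 = 22.58.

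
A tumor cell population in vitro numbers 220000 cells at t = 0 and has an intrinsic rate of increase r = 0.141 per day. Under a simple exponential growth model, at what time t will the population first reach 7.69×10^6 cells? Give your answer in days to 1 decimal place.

25.2 days

Set N₀·e^(rt) = 7.69×10^6: e^(0.141·t) = 7.69×10^6/220000 = 34.955.
0.141·t = ln(34.955) = 3.554, so t = 3.554/0.141 = 25.206.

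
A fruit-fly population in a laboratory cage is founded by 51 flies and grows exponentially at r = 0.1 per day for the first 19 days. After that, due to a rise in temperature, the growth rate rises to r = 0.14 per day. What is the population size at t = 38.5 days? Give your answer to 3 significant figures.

5230 flies

Phase 1: N(19) = 51·e^(0.1×19) = 51·e^1.9 = 340.981.
Phase 2 runs for 38.5 − 19 = 19.5 days at r = 0.14.
N(38.5) = 340.981·e^(0.14×19.5) = 340.981·e^2.73 = 5228.22.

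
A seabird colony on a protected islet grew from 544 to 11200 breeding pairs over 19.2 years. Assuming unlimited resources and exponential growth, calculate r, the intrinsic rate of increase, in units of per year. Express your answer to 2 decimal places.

From N(t) = N₀·e^(rt): e^(r·19.2) = 11200/544 = 20.588.
r·19.2 = ln(20.588) = 3.0247, so r = 3.0247/19.2 = 0.15754.

0.16 per year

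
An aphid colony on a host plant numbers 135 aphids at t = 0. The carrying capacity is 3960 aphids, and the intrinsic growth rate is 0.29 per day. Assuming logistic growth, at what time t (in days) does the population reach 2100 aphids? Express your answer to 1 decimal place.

A = (K − N₀)/N₀ = (3960 − 135)/135 = 28.333.
Solve 3960/(1 + 28.333·e^(−0.29t)) = 2100: 1 + 28.333·e^(−0.29t) = 1.8857, so e^(−0.29t) = 0.0312605.
−0.29·t = ln(0.0312605) = -3.4654, so t = 3.4654/0.29 = 11.95.

11.9 days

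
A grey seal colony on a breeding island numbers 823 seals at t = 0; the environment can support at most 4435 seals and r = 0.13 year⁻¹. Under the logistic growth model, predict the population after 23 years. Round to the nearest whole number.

3633 seals

A = (K − N₀)/N₀ = (4435 − 823)/823 = 4.3888.
N(t) = K/(1 + A·e^(−rt)) = 4435/(1 + 4.3888×e^(−0.13×23)).
e^(−2.99) = 0.050287; denominator = 1 + 4.3888×0.050287 = 1.2207.
N = 4435/1.2207 = 3633.15.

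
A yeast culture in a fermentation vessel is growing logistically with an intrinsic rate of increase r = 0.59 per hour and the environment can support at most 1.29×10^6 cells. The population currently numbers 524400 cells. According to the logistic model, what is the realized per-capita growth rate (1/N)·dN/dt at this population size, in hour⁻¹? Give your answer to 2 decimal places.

(1/N)·dN/dt = r(1 − N/K) = 0.59 × (1 − 524400/1.29×10^6).
= 0.59 × 0.59349 = 0.35016.

0.35 per hour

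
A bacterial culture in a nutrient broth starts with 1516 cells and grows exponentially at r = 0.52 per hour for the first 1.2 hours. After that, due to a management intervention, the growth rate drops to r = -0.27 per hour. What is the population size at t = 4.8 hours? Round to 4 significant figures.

Phase 1: N(1.2) = 1516·e^(0.52×1.2) = 1516·e^0.624 = 2829.43.
Phase 2 runs for 4.8 − 1.2 = 3.6 hours at r = -0.27.
N(4.8) = 2829.43·e^(-0.27×3.6) = 2829.43·e^-0.972 = 1070.45.

1070 cells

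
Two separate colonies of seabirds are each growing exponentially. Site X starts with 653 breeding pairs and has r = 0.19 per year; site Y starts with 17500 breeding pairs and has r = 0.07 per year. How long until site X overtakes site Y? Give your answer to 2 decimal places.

27.40 years

Set 653·e^(0.19t) = 17500·e^(0.07t).
e^((0.19 − 0.07)t) = 17500/653 → e^(0.12·t) = 26.799.
0.12·t = ln(26.799) = 3.2884, so t = 3.2884/0.12 = 27.403.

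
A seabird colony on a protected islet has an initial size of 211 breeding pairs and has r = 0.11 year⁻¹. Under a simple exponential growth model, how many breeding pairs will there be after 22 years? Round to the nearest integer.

2373 breeding pairs

N(t) = N₀·e^(rt) = 211 × e^(0.11×22) = 211 × e^2.42.
e^2.42 ≈ 11.246, so N ≈ 211 × 11.246 = 2372.88.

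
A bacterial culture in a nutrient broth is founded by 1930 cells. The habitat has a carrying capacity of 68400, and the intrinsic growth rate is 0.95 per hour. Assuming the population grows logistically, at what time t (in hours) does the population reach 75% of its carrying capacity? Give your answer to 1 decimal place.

A = (K − N₀)/N₀ = (68400 − 1930)/1930 = 34.44.
Solve 68400/(1 + 34.44·e^(−0.95t)) = 51300: 1 + 34.44·e^(−0.95t) = 1.3333, so e^(−0.95t) = 0.00967855.
−0.95·t = ln(0.00967855) = -4.6378, so t = 4.6378/0.95 = 4.8819.

4.9 hours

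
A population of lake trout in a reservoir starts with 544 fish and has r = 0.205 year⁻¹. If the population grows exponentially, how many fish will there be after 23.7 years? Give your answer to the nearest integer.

N(t) = N₀·e^(rt) = 544 × e^(0.205×23.7) = 544 × e^4.858.
e^4.858 ≈ 128.83, so N ≈ 544 × 128.83 = 70084.

70084 fish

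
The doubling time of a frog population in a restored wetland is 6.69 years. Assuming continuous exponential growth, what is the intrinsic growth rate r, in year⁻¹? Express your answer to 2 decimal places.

r = ln(2)/t_d = 0.6931/6.69 = 0.10361.

0.10 per year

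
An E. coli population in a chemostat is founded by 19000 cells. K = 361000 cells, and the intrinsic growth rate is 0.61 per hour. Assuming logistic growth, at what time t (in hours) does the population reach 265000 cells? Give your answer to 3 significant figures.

A = (K − N₀)/N₀ = (361000 − 19000)/19000 = 18.
Solve 361000/(1 + 18·e^(−0.61t)) = 265000: 1 + 18·e^(−0.61t) = 1.3623, so e^(−0.61t) = 0.0201258.
−0.61·t = ln(0.0201258) = -3.9058, so t = 3.9058/0.61 = 6.4029.

6.40 hours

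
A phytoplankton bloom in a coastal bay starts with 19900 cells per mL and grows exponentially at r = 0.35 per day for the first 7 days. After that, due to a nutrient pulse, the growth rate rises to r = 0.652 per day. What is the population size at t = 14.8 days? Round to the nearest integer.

Phase 1: N(7) = 19900·e^(0.35×7) = 19900·e^2.45 = 230608.
Phase 2 runs for 14.8 − 7 = 7.8 days at r = 0.652.
N(14.8) = 230608·e^(0.652×7.8) = 230608·e^5.086 = 3.728401×10^7.

37284006 cells per mL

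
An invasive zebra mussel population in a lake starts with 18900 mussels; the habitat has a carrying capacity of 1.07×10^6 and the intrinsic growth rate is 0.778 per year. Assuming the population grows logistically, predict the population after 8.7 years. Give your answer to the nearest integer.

A = (K − N₀)/N₀ = (1.07×10^6 − 18900)/18900 = 55.614.
N(t) = K/(1 + A·e^(−rt)) = 1.07×10^6/(1 + 55.614×e^(−0.778×8.7)).
e^(−6.769) = 0.0011493; denominator = 1 + 55.614×0.0011493 = 1.0639.
N = 1.07×10^6/1.0639 = 1.005718×10^6.

1005718 mussels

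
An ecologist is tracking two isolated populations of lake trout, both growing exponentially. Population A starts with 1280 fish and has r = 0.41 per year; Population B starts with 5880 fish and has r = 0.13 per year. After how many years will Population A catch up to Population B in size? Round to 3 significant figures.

Set 1280·e^(0.41t) = 5880·e^(0.13t).
e^((0.41 − 0.13)t) = 5880/1280 → e^(0.28·t) = 4.5938.
0.28·t = ln(4.5938) = 1.5247, so t = 1.5247/0.28 = 5.4453.

5.45 years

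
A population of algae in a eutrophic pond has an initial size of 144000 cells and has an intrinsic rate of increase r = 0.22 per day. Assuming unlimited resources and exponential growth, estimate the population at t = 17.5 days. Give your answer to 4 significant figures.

N(t) = N₀·e^(rt) = 144000 × e^(0.22×17.5) = 144000 × e^3.85.
e^3.85 ≈ 46.993, so N ≈ 144000 × 46.993 = 6.767001×10^6.

6767000 cells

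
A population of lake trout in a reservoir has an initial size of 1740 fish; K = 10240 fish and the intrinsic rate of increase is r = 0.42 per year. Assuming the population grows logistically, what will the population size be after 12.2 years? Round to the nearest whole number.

A = (K − N₀)/N₀ = (10240 − 1740)/1740 = 4.8851.
N(t) = K/(1 + A·e^(−rt)) = 10240/(1 + 4.8851×e^(−0.42×12.2)).
e^(−5.124) = 0.0059522; denominator = 1 + 4.8851×0.0059522 = 1.0291.
N = 10240/1.0291 = 9950.67.

9951 fish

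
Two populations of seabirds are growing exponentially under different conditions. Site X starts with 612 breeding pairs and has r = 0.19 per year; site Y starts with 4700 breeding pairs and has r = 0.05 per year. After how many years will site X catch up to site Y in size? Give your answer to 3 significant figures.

Set 612·e^(0.19t) = 4700·e^(0.05t).
e^((0.19 − 0.05)t) = 4700/612 → e^(0.14·t) = 7.6797.
0.14·t = ln(7.6797) = 2.0386, so t = 2.0386/0.14 = 14.561.

14.6 years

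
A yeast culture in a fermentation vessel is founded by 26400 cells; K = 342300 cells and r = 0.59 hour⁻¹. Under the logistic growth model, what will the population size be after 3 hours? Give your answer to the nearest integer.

A = (K − N₀)/N₀ = (342300 − 26400)/26400 = 11.966.
N(t) = K/(1 + A·e^(−rt)) = 342300/(1 + 11.966×e^(−0.59×3)).
e^(−1.77) = 0.17033; denominator = 1 + 11.966×0.17033 = 3.0382.
N = 342300/3.0382 = 112666.

112666 cells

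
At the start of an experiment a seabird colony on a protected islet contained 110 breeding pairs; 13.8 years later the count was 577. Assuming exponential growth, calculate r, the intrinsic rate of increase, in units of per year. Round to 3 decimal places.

0.120 per year

From N(t) = N₀·e^(rt): e^(r·13.8) = 577/110 = 5.2455.
r·13.8 = ln(5.2455) = 1.6574, so r = 1.6574/13.8 = 0.1201.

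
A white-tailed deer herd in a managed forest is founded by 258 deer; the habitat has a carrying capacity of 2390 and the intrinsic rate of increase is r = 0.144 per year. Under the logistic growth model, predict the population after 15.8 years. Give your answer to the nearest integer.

A = (K − N₀)/N₀ = (2390 − 258)/258 = 8.2636.
N(t) = K/(1 + A·e^(−rt)) = 2390/(1 + 8.2636×e^(−0.144×15.8)).
e^(−2.275) = 0.10278; denominator = 1 + 8.2636×0.10278 = 1.8493.
N = 2390/1.8493 = 1292.38.

1292 deer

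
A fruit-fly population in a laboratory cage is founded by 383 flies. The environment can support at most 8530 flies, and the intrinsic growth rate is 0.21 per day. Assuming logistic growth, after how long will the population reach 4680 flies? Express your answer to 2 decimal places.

15.49 days

A = (K − N₀)/N₀ = (8530 − 383)/383 = 21.272.
Solve 8530/(1 + 21.272·e^(−0.21t)) = 4680: 1 + 21.272·e^(−0.21t) = 1.8226, so e^(−0.21t) = 0.0386737.
−0.21·t = ln(0.0386737) = -3.2526, so t = 3.2526/0.21 = 15.489.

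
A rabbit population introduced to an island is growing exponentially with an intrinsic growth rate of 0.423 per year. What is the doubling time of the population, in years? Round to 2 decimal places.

Doubling time t_d = ln(2)/r = 0.6931/0.423 = 1.6386.

1.64 years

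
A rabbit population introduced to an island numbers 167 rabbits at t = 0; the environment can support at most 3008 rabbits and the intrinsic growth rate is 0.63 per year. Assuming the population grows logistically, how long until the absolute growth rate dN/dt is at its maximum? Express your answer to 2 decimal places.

4.50 years

Logistic growth is fastest at N = K/2 = 1504.
A = (K − N₀)/N₀ = 17.012. Set K/(1 + A·e^(−rt)) = K/2 → A·e^(−rt) = 1.
e^(−0.63t) = 1/17.012 = 0.0587821, so t = ln(17.012)/0.63 = 2.8339/0.63 = 4.4983.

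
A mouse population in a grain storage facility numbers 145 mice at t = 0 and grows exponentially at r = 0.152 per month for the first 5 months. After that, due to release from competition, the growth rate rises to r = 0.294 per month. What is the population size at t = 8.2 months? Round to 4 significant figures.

794.4 mice

Phase 1: N(5) = 145·e^(0.152×5) = 145·e^0.76 = 310.05.
Phase 2 runs for 8.2 − 5 = 3.2 months at r = 0.294.
N(8.2) = 310.05·e^(0.294×3.2) = 310.05·e^0.9408 = 794.358.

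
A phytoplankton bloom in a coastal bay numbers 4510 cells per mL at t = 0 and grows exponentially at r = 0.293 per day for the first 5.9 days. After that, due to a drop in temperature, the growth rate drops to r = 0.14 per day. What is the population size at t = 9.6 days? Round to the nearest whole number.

Phase 1: N(5.9) = 4510·e^(0.293×5.9) = 4510·e^1.729 = 25406.3.
Phase 2 runs for 9.6 − 5.9 = 3.7 days at r = 0.14.
N(9.6) = 25406.3·e^(0.14×3.7) = 25406.3·e^0.518 = 42648.7.

42649 cells per mL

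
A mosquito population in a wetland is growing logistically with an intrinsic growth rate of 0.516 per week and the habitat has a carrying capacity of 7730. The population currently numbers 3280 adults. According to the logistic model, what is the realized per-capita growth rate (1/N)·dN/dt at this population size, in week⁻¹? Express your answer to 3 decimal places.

0.297 per week

(1/N)·dN/dt = r(1 − N/K) = 0.516 × (1 − 3280/7730).
= 0.516 × 0.57568 = 0.29705.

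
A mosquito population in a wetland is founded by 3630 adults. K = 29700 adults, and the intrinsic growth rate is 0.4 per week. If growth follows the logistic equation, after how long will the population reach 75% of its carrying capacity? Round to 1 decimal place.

A = (K − N₀)/N₀ = (29700 − 3630)/3630 = 7.1818.
Solve 29700/(1 + 7.1818·e^(−0.4t)) = 22275: 1 + 7.1818·e^(−0.4t) = 1.3333, so e^(−0.4t) = 0.0464135.
−0.4·t = ln(0.0464135) = -3.0702, so t = 3.0702/0.4 = 7.6754.

7.7 weeks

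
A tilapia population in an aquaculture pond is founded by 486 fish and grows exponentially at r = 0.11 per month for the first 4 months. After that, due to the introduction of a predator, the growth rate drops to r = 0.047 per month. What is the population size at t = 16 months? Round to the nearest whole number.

Phase 1: N(4) = 486·e^(0.11×4) = 486·e^0.44 = 754.616.
Phase 2 runs for 16 − 4 = 12 months at r = 0.047.
N(16) = 754.616·e^(0.047×12) = 754.616·e^0.564 = 1326.38.

1326 fish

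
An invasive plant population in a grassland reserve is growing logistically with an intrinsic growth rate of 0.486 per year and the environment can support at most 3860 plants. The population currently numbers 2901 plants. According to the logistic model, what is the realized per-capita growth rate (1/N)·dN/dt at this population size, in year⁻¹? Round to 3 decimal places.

(1/N)·dN/dt = r(1 − N/K) = 0.486 × (1 − 2901/3860).
= 0.486 × 0.24845 = 0.12074.

0.121 per year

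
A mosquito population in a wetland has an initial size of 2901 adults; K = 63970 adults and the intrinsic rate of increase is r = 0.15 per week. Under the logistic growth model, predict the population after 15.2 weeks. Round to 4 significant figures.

A = (K − N₀)/N₀ = (63970 − 2901)/2901 = 21.051.
N(t) = K/(1 + A·e^(−rt)) = 63970/(1 + 21.051×e^(−0.15×15.2)).
e^(−2.28) = 0.10228; denominator = 1 + 21.051×0.10228 = 3.1532.
N = 63970/3.1532 = 20287.4.

20290 adults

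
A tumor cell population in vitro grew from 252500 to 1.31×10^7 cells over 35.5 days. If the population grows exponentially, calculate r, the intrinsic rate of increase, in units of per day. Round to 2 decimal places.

0.11 per day

From N(t) = N₀·e^(rt): e^(r·35.5) = 1.31×10^7/252500 = 51.881.
r·35.5 = ln(51.881) = 3.949, so r = 3.949/35.5 = 0.11124.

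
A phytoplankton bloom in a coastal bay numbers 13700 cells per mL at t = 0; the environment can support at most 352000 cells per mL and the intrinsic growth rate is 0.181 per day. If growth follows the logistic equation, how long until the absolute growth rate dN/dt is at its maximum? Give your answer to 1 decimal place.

17.7 days

Logistic growth is fastest at N = K/2 = 176000.
A = (K − N₀)/N₀ = 24.693. Set K/(1 + A·e^(−rt)) = K/2 → A·e^(−rt) = 1.
e^(−0.181t) = 1/24.693 = 0.0404966, so t = ln(24.693)/0.181 = 3.2065/0.181 = 17.716.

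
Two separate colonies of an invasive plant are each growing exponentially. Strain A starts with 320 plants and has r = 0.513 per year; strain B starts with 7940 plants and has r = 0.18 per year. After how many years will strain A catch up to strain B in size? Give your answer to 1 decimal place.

9.6 years

Set 320·e^(0.513t) = 7940·e^(0.18t).
e^((0.513 − 0.18)t) = 7940/320 → e^(0.333·t) = 24.812.
0.333·t = ln(24.812) = 3.2113, so t = 3.2113/0.333 = 9.6437.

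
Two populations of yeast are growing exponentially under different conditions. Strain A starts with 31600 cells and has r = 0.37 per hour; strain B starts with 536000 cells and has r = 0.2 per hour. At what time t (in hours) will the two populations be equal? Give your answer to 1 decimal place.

Set 31600·e^(0.37t) = 536000·e^(0.2t).
e^((0.37 − 0.2)t) = 536000/31600 → e^(0.17·t) = 16.962.
0.17·t = ln(16.962) = 2.831, so t = 2.831/0.17 = 16.653.

16.7 hours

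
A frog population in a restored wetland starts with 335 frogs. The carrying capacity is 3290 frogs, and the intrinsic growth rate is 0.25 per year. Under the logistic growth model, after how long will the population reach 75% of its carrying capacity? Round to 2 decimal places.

13.10 years

A = (K − N₀)/N₀ = (3290 − 335)/335 = 8.8209.
Solve 3290/(1 + 8.8209·e^(−0.25t)) = 2467.5: 1 + 8.8209·e^(−0.25t) = 1.3333, so e^(−0.25t) = 0.0377891.
−0.25·t = ln(0.0377891) = -3.2757, so t = 3.2757/0.25 = 13.103.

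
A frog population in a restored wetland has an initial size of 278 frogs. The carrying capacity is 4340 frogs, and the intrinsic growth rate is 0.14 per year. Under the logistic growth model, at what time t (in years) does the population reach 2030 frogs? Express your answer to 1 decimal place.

18.2 years

A = (K − N₀)/N₀ = (4340 − 278)/278 = 14.612.
Solve 4340/(1 + 14.612·e^(−0.14t)) = 2030: 1 + 14.612·e^(−0.14t) = 2.1379, so e^(−0.14t) = 0.0778791.
−0.14·t = ln(0.0778791) = -2.5526, so t = 2.5526/0.14 = 18.233.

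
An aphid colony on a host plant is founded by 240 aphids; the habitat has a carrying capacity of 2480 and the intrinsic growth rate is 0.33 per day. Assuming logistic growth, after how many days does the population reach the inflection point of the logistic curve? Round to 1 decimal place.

6.8 days

Logistic growth is fastest at N = K/2 = 1240.
A = (K − N₀)/N₀ = 9.3333. Set K/(1 + A·e^(−rt)) = K/2 → A·e^(−rt) = 1.
e^(−0.33t) = 1/9.3333 = 0.107143, so t = ln(9.3333)/0.33 = 2.2336/0.33 = 6.7685.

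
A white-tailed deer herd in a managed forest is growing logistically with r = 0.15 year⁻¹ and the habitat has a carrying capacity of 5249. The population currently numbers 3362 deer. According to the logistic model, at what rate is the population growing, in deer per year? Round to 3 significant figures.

dN/dt = rN(1 − N/K) = 0.15 × 3362 × (1 − 3362/5249).
1 − 3362/5249 = 0.3595; dN/dt = 0.15 × 3362 × 0.3595 = 181.29.

181 deer per year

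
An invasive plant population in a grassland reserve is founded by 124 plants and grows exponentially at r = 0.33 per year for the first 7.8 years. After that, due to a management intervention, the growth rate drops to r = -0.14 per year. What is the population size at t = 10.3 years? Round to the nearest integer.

Phase 1: N(7.8) = 124·e^(0.33×7.8) = 124·e^2.574 = 1626.66.
Phase 2 runs for 10.3 − 7.8 = 2.5 years at r = -0.14.
N(10.3) = 1626.66·e^(-0.14×2.5) = 1626.66·e^-0.35 = 1146.29.

1146 plants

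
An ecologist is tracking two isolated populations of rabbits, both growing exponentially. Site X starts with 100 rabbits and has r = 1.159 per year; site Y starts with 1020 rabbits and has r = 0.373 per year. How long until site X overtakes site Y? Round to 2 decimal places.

2.95 years

Set 100·e^(1.159t) = 1020·e^(0.373t).
e^((1.159 − 0.373)t) = 1020/100 → e^(0.786·t) = 10.2.
0.786·t = ln(10.2) = 2.3224, so t = 2.3224/0.786 = 2.9547.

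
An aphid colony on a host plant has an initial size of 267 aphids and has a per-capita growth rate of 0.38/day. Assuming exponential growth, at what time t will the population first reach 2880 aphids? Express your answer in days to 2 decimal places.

Set N₀·e^(rt) = 2880: e^(0.38·t) = 2880/267 = 10.787.
0.38·t = ln(10.787) = 2.3783, so t = 2.3783/0.38 = 6.2587.

6.26 days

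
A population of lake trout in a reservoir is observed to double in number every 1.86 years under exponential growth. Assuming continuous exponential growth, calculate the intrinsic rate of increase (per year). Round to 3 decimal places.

r = ln(2)/t_d = 0.6931/1.86 = 0.37266.

0.373 per year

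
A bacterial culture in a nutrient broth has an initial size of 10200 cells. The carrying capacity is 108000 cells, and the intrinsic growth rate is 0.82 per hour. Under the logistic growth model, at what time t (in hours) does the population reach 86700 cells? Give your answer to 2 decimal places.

4.47 hours

A = (K − N₀)/N₀ = (108000 − 10200)/10200 = 9.5882.
Solve 108000/(1 + 9.5882·e^(−0.82t)) = 86700: 1 + 9.5882·e^(−0.82t) = 1.2457, so e^(−0.82t) = 0.0256225.
−0.82·t = ln(0.0256225) = -3.6643, so t = 3.6643/0.82 = 4.4686.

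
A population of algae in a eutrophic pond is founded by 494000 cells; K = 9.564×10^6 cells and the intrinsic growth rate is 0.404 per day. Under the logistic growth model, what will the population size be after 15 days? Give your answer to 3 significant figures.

A = (K − N₀)/N₀ = (9.564×10^6 − 494000)/494000 = 18.36.
N(t) = K/(1 + A·e^(−rt)) = 9.564×10^6/(1 + 18.36×e^(−0.404×15)).
e^(−6.06) = 0.0023344; denominator = 1 + 18.36×0.0023344 = 1.0429.
N = 9.564×10^6/1.0429 = 9.170931×10^6.

9170000 cells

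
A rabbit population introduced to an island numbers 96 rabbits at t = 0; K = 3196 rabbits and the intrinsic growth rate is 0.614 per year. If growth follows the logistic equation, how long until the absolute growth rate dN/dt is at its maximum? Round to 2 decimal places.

Logistic growth is fastest at N = K/2 = 1598.
A = (K − N₀)/N₀ = 32.292. Set K/(1 + A·e^(−rt)) = K/2 → A·e^(−rt) = 1.
e^(−0.614t) = 1/32.292 = 0.0309677, so t = ln(32.292)/0.614 = 3.4748/0.614 = 5.6593.

5.66 years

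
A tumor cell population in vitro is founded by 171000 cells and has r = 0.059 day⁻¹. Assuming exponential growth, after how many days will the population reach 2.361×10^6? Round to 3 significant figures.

Set N₀·e^(rt) = 2.361×10^6: e^(0.059·t) = 2.361×10^6/171000 = 13.807.
0.059·t = ln(13.807) = 2.6252, so t = 2.6252/0.059 = 44.495.

44.5 days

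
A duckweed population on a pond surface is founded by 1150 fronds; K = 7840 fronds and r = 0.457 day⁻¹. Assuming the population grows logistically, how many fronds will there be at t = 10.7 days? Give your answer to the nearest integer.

7511 fronds

A = (K − N₀)/N₀ = (7840 − 1150)/1150 = 5.8174.
N(t) = K/(1 + A·e^(−rt)) = 7840/(1 + 5.8174×e^(−0.457×10.7)).
e^(−4.89) = 0.0075222; denominator = 1 + 5.8174×0.0075222 = 1.0438.
N = 7840/1.0438 = 7511.31.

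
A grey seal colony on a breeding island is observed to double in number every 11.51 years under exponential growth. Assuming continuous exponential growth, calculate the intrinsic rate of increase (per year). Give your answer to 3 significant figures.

0.0602 per year

r = ln(2)/t_d = 0.6931/11.51 = 0.060221.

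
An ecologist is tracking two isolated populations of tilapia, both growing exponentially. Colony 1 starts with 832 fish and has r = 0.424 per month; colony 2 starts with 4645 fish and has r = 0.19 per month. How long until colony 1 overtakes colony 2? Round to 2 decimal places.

7.35 months

Set 832·e^(0.424t) = 4645·e^(0.19t).
e^((0.424 − 0.19)t) = 4645/832 → e^(0.234·t) = 5.5829.
0.234·t = ln(5.5829) = 1.7197, so t = 1.7197/0.234 = 7.3492.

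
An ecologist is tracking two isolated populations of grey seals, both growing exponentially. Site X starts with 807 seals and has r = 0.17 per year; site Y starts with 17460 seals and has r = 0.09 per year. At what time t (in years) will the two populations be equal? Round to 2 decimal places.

Set 807·e^(0.17t) = 17460·e^(0.09t).
e^((0.17 − 0.09)t) = 17460/807 → e^(0.08·t) = 21.636.
0.08·t = ln(21.636) = 3.0743, so t = 3.0743/0.08 = 38.429.

38.43 years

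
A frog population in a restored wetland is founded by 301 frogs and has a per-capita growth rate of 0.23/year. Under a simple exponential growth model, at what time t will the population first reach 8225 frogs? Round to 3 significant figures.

Set N₀·e^(rt) = 8225: e^(0.23·t) = 8225/301 = 27.326.
0.23·t = ln(27.326) = 3.3078, so t = 3.3078/0.23 = 14.382.

14.4 years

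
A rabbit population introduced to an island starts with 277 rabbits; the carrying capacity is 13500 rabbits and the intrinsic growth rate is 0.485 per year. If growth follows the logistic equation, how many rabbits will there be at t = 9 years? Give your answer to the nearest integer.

8401 rabbits

A = (K − N₀)/N₀ = (13500 − 277)/277 = 47.736.
N(t) = K/(1 + A·e^(−rt)) = 13500/(1 + 47.736×e^(−0.485×9)).
e^(−4.365) = 0.012715; denominator = 1 + 47.736×0.012715 = 1.607.
N = 13500/1.607 = 8400.99.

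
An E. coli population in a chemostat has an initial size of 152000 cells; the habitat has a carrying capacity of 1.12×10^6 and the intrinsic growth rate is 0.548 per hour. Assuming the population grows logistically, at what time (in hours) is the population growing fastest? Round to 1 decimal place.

3.4 hours

Logistic growth is fastest at N = K/2 = 560000.
A = (K − N₀)/N₀ = 6.3684. Set K/(1 + A·e^(−rt)) = K/2 → A·e^(−rt) = 1.
e^(−0.548t) = 1/6.3684 = 0.157025, so t = ln(6.3684)/0.548 = 1.8514/0.548 = 3.3784.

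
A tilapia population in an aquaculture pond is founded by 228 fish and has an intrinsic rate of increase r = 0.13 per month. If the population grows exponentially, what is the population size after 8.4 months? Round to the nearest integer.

N(t) = N₀·e^(rt) = 228 × e^(0.13×8.4) = 228 × e^1.092.
e^1.092 ≈ 2.9802, so N ≈ 228 × 2.9802 = 679.492.

679 fish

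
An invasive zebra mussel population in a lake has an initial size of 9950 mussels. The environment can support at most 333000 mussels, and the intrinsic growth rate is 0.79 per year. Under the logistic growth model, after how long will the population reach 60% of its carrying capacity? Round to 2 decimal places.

A = (K − N₀)/N₀ = (333000 − 9950)/9950 = 32.467.
Solve 333000/(1 + 32.467·e^(−0.79t)) = 199800: 1 + 32.467·e^(−0.79t) = 1.6667, so e^(−0.79t) = 0.0205335.
−0.79·t = ln(0.0205335) = -3.8857, so t = 3.8857/0.79 = 4.9186.

4.92 years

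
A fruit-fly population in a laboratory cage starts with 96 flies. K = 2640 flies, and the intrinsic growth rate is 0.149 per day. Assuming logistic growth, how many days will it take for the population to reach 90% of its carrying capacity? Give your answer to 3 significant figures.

36.7 days

A = (K − N₀)/N₀ = (2640 − 96)/96 = 26.5.
Solve 2640/(1 + 26.5·e^(−0.149t)) = 2376: 1 + 26.5·e^(−0.149t) = 1.1111, so e^(−0.149t) = 0.00419287.
−0.149·t = ln(0.00419287) = -5.4744, so t = 5.4744/0.149 = 36.741.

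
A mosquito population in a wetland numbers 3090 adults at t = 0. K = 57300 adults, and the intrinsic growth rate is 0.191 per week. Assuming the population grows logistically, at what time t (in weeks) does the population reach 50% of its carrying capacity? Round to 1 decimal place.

15.0 weeks

A = (K − N₀)/N₀ = (57300 − 3090)/3090 = 17.544.
Solve 57300/(1 + 17.544·e^(−0.191t)) = 28650: 1 + 17.544·e^(−0.191t) = 2, so e^(−0.191t) = 0.0570006.
−0.191·t = ln(0.0570006) = -2.8647, so t = 2.8647/0.191 = 14.998.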